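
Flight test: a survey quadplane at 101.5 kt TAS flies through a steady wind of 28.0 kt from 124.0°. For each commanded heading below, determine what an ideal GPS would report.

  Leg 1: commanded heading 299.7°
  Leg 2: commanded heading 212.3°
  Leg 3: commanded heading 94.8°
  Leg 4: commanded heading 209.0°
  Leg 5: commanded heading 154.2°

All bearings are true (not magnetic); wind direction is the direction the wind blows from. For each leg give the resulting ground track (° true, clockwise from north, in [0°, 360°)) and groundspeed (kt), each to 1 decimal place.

Leg 1: track=300.6°, groundspeed=129.4 kt
Leg 2: track=227.8°, groundspeed=104.5 kt
Leg 3: track=84.7°, groundspeed=78.3 kt
Leg 4: track=224.7°, groundspeed=102.9 kt
Leg 5: track=164.5°, groundspeed=78.6 kt

Leg 1: heading 299.7°; drift +0.9° → track 300.6°, groundspeed 129.4 kt
Leg 2: heading 212.3°; drift +15.5° → track 227.8°, groundspeed 104.5 kt
Leg 3: heading 94.8°; drift -10.1° → track 84.7°, groundspeed 78.3 kt
Leg 4: heading 209.0°; drift +15.7° → track 224.7°, groundspeed 102.9 kt
Leg 5: heading 154.2°; drift +10.3° → track 164.5°, groundspeed 78.6 kt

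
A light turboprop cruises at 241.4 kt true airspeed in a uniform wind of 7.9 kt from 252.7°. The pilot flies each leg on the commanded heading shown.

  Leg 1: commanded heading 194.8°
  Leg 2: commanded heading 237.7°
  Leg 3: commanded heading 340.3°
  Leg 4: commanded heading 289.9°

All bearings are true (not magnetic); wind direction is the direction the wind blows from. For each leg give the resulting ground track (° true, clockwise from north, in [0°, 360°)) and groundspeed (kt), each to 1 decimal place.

Leg 1: heading 194.8°; drift -1.6° → track 193.2°, groundspeed 237.3 kt
Leg 2: heading 237.7°; drift -0.5° → track 237.2°, groundspeed 233.8 kt
Leg 3: heading 340.3°; drift +1.9° → track 342.2°, groundspeed 241.2 kt
Leg 4: heading 289.9°; drift +1.2° → track 291.1°, groundspeed 235.2 kt

Leg 1: track=193.2°, groundspeed=237.3 kt
Leg 2: track=237.2°, groundspeed=233.8 kt
Leg 3: track=342.2°, groundspeed=241.2 kt
Leg 4: track=291.1°, groundspeed=235.2 kt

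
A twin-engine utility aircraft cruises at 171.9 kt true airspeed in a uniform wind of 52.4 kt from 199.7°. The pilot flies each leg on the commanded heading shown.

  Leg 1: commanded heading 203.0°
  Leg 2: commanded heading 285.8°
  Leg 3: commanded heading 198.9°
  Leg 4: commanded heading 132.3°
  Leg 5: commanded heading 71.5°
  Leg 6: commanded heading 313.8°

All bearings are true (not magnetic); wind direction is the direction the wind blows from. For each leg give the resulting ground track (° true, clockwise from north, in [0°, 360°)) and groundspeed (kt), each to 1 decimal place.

Leg 1: track=204.4°, groundspeed=119.6 kt
Leg 2: track=303.1°, groundspeed=176.3 kt
Leg 3: track=198.5°, groundspeed=119.5 kt
Leg 4: track=114.6°, groundspeed=159.3 kt
Leg 5: track=60.1°, groundspeed=208.4 kt
Leg 6: track=327.7°, groundspeed=199.1 kt

Leg 1: heading 203.0°; drift +1.4° → track 204.4°, groundspeed 119.6 kt
Leg 2: heading 285.8°; drift +17.3° → track 303.1°, groundspeed 176.3 kt
Leg 3: heading 198.9°; drift -0.4° → track 198.5°, groundspeed 119.5 kt
Leg 4: heading 132.3°; drift -17.7° → track 114.6°, groundspeed 159.3 kt
Leg 5: heading 71.5°; drift -11.4° → track 60.1°, groundspeed 208.4 kt
Leg 6: heading 313.8°; drift +13.9° → track 327.7°, groundspeed 199.1 kt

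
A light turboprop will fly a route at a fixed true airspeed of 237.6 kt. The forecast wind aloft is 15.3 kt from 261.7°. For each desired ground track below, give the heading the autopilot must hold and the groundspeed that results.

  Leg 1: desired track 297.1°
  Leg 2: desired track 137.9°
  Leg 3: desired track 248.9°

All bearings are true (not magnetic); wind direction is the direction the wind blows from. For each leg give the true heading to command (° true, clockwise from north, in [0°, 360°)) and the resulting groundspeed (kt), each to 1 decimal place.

Leg 1: heading=295.0°, groundspeed=225.0 kt
Leg 2: heading=141.0°, groundspeed=245.8 kt
Leg 3: heading=249.7°, groundspeed=222.7 kt

Leg 1: desired track 297.1°; wind correction -2.1° → command heading 295.0°, groundspeed 225.0 kt
Leg 2: desired track 137.9°; wind correction +3.1° → command heading 141.0°, groundspeed 245.8 kt
Leg 3: desired track 248.9°; wind correction +0.8° → command heading 249.7°, groundspeed 222.7 kt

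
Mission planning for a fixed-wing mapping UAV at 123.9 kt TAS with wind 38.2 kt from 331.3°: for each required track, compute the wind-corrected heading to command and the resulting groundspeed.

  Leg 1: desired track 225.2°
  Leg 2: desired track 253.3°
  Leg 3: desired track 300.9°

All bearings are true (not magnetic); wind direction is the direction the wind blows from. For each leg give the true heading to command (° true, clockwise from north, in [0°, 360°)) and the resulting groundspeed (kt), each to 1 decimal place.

Leg 1: heading=242.4°, groundspeed=128.9 kt
Leg 2: heading=270.9°, groundspeed=110.2 kt
Leg 3: heading=309.9°, groundspeed=89.4 kt

Leg 1: desired track 225.2°; wind correction +17.2° → command heading 242.4°, groundspeed 128.9 kt
Leg 2: desired track 253.3°; wind correction +17.6° → command heading 270.9°, groundspeed 110.2 kt
Leg 3: desired track 300.9°; wind correction +9.0° → command heading 309.9°, groundspeed 89.4 kt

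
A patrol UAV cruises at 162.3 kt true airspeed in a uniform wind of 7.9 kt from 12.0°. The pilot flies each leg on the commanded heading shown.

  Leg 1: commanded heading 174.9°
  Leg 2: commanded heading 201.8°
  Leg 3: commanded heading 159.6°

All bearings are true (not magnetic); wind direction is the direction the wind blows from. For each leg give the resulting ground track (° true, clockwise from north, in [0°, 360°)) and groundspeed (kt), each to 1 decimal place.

Leg 1: track=175.7°, groundspeed=169.9 kt
Leg 2: track=201.3°, groundspeed=170.1 kt
Leg 3: track=161.0°, groundspeed=169.0 kt

Leg 1: heading 174.9°; drift +0.8° → track 175.7°, groundspeed 169.9 kt
Leg 2: heading 201.8°; drift -0.5° → track 201.3°, groundspeed 170.1 kt
Leg 3: heading 159.6°; drift +1.4° → track 161.0°, groundspeed 169.0 kt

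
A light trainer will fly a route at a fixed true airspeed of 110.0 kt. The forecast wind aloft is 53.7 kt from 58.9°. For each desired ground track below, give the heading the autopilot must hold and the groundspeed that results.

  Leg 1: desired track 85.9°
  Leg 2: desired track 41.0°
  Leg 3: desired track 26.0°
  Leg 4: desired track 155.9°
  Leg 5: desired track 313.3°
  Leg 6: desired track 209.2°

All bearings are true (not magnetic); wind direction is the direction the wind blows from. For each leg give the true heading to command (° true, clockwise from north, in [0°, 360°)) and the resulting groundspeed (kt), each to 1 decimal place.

Leg 1: heading=73.1°, groundspeed=59.4 kt
Leg 2: heading=49.6°, groundspeed=57.7 kt
Leg 3: heading=41.4°, groundspeed=61.0 kt
Leg 4: heading=126.9°, groundspeed=102.8 kt
Leg 5: heading=341.3°, groundspeed=111.5 kt
Leg 6: heading=195.2°, groundspeed=153.4 kt

Leg 1: desired track 85.9°; wind correction -12.8° → command heading 73.1°, groundspeed 59.4 kt
Leg 2: desired track 41.0°; wind correction +8.6° → command heading 49.6°, groundspeed 57.7 kt
Leg 3: desired track 26.0°; wind correction +15.4° → command heading 41.4°, groundspeed 61.0 kt
Leg 4: desired track 155.9°; wind correction -29.0° → command heading 126.9°, groundspeed 102.8 kt
Leg 5: desired track 313.3°; wind correction +28.0° → command heading 341.3°, groundspeed 111.5 kt
Leg 6: desired track 209.2°; wind correction -14.0° → command heading 195.2°, groundspeed 153.4 kt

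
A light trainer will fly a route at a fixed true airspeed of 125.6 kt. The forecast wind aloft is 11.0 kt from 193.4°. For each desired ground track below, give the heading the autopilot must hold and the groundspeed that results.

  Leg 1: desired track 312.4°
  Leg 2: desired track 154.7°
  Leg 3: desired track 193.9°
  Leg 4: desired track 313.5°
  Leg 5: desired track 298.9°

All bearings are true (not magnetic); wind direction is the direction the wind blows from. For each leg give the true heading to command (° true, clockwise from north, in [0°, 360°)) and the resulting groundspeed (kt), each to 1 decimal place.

Leg 1: desired track 312.4°; wind correction -4.4° → command heading 308.0°, groundspeed 130.6 kt
Leg 2: desired track 154.7°; wind correction +3.1° → command heading 157.8°, groundspeed 116.8 kt
Leg 3: desired track 193.9°; wind correction +0.0° → command heading 193.9°, groundspeed 114.6 kt
Leg 4: desired track 313.5°; wind correction -4.3° → command heading 309.2°, groundspeed 130.8 kt
Leg 5: desired track 298.9°; wind correction -4.8° → command heading 294.1°, groundspeed 128.1 kt

Leg 1: heading=308.0°, groundspeed=130.6 kt
Leg 2: heading=157.8°, groundspeed=116.8 kt
Leg 3: heading=193.9°, groundspeed=114.6 kt
Leg 4: heading=309.2°, groundspeed=130.8 kt
Leg 5: heading=294.1°, groundspeed=128.1 kt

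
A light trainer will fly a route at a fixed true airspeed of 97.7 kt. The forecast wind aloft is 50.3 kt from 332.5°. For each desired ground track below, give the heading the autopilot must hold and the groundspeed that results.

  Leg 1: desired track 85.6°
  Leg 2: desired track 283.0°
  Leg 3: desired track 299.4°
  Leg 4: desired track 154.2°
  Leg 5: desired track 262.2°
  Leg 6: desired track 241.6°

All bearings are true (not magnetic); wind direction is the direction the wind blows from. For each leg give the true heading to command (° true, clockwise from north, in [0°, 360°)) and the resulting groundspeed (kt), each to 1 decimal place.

Leg 1: heading=57.3°, groundspeed=105.8 kt
Leg 2: heading=306.0°, groundspeed=57.2 kt
Leg 3: heading=315.7°, groundspeed=51.6 kt
Leg 4: heading=155.1°, groundspeed=148.0 kt
Leg 5: heading=291.2°, groundspeed=68.5 kt
Leg 6: heading=272.6°, groundspeed=84.6 kt

Leg 1: desired track 85.6°; wind correction -28.3° → command heading 57.3°, groundspeed 105.8 kt
Leg 2: desired track 283.0°; wind correction +23.0° → command heading 306.0°, groundspeed 57.2 kt
Leg 3: desired track 299.4°; wind correction +16.3° → command heading 315.7°, groundspeed 51.6 kt
Leg 4: desired track 154.2°; wind correction +0.9° → command heading 155.1°, groundspeed 148.0 kt
Leg 5: desired track 262.2°; wind correction +29.0° → command heading 291.2°, groundspeed 68.5 kt
Leg 6: desired track 241.6°; wind correction +31.0° → command heading 272.6°, groundspeed 84.6 kt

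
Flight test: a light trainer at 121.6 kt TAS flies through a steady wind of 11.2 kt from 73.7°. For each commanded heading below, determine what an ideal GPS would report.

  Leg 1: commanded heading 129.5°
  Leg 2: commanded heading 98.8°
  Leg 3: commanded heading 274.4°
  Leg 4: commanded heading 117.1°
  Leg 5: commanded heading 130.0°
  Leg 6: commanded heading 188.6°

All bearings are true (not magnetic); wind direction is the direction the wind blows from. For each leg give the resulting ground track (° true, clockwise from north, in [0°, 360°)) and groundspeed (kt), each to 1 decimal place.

Leg 1: heading 129.5°; drift +4.6° → track 134.1°, groundspeed 115.7 kt
Leg 2: heading 98.8°; drift +2.4° → track 101.2°, groundspeed 111.6 kt
Leg 3: heading 274.4°; drift -1.7° → track 272.7°, groundspeed 132.1 kt
Leg 4: heading 117.1°; drift +3.9° → track 121.0°, groundspeed 113.7 kt
Leg 5: heading 130.0°; drift +4.6° → track 134.6°, groundspeed 115.8 kt
Leg 6: heading 188.6°; drift +4.6° → track 193.2°, groundspeed 126.7 kt

Leg 1: track=134.1°, groundspeed=115.7 kt
Leg 2: track=101.2°, groundspeed=111.6 kt
Leg 3: track=272.7°, groundspeed=132.1 kt
Leg 4: track=121.0°, groundspeed=113.7 kt
Leg 5: track=134.6°, groundspeed=115.8 kt
Leg 6: track=193.2°, groundspeed=126.7 kt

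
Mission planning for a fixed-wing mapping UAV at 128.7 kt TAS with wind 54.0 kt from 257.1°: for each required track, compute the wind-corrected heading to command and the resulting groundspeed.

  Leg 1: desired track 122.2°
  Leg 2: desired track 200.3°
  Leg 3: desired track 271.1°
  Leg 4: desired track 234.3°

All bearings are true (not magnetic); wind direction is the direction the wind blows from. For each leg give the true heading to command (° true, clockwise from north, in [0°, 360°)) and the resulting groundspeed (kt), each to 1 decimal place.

Leg 1: heading=139.5°, groundspeed=161.0 kt
Leg 2: heading=220.9°, groundspeed=90.9 kt
Leg 3: heading=265.3°, groundspeed=75.6 kt
Leg 4: heading=243.7°, groundspeed=77.2 kt

Leg 1: desired track 122.2°; wind correction +17.3° → command heading 139.5°, groundspeed 161.0 kt
Leg 2: desired track 200.3°; wind correction +20.6° → command heading 220.9°, groundspeed 90.9 kt
Leg 3: desired track 271.1°; wind correction -5.8° → command heading 265.3°, groundspeed 75.6 kt
Leg 4: desired track 234.3°; wind correction +9.4° → command heading 243.7°, groundspeed 77.2 kt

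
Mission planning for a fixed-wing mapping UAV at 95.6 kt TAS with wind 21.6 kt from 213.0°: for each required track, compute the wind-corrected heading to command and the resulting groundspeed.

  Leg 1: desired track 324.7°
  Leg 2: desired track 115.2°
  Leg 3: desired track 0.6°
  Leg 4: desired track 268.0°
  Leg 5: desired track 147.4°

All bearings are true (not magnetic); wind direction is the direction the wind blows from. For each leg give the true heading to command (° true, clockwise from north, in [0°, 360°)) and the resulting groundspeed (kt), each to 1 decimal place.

Leg 1: heading=312.6°, groundspeed=101.5 kt
Leg 2: heading=128.1°, groundspeed=96.1 kt
Leg 3: heading=353.6°, groundspeed=113.1 kt
Leg 4: heading=257.3°, groundspeed=81.6 kt
Leg 5: heading=159.3°, groundspeed=84.6 kt

Leg 1: desired track 324.7°; wind correction -12.1° → command heading 312.6°, groundspeed 101.5 kt
Leg 2: desired track 115.2°; wind correction +12.9° → command heading 128.1°, groundspeed 96.1 kt
Leg 3: desired track 0.6°; wind correction -7.0° → command heading 353.6°, groundspeed 113.1 kt
Leg 4: desired track 268.0°; wind correction -10.7° → command heading 257.3°, groundspeed 81.6 kt
Leg 5: desired track 147.4°; wind correction +11.9° → command heading 159.3°, groundspeed 84.6 kt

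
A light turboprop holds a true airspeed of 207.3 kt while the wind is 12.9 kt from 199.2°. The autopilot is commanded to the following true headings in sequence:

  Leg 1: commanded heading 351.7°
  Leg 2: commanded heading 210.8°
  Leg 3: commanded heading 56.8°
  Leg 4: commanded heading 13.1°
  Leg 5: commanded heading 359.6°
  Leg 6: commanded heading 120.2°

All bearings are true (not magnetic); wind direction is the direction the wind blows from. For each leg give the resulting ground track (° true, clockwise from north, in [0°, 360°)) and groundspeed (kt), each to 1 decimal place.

Leg 1: heading 351.7°; drift +1.6° → track 353.3°, groundspeed 218.8 kt
Leg 2: heading 210.8°; drift +0.8° → track 211.6°, groundspeed 194.7 kt
Leg 3: heading 56.8°; drift -2.1° → track 54.7°, groundspeed 217.7 kt
Leg 4: heading 13.1°; drift +0.4° → track 13.5°, groundspeed 220.1 kt
Leg 5: heading 359.6°; drift +1.1° → track 0.7°, groundspeed 219.5 kt
Leg 6: heading 120.2°; drift -3.5° → track 116.7°, groundspeed 205.2 kt

Leg 1: track=353.3°, groundspeed=218.8 kt
Leg 2: track=211.6°, groundspeed=194.7 kt
Leg 3: track=54.7°, groundspeed=217.7 kt
Leg 4: track=13.5°, groundspeed=220.1 kt
Leg 5: track=0.7°, groundspeed=219.5 kt
Leg 6: track=116.7°, groundspeed=205.2 kt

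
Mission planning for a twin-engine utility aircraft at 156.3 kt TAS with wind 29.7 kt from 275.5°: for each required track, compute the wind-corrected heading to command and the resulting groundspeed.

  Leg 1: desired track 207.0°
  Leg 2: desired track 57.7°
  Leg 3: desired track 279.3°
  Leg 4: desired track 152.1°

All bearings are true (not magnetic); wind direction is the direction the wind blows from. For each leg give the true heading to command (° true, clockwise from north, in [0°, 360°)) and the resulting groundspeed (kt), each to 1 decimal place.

Leg 1: desired track 207.0°; wind correction +10.2° → command heading 217.2°, groundspeed 143.0 kt
Leg 2: desired track 57.7°; wind correction -6.7° → command heading 51.0°, groundspeed 178.7 kt
Leg 3: desired track 279.3°; wind correction -0.7° → command heading 278.6°, groundspeed 126.7 kt
Leg 4: desired track 152.1°; wind correction +9.1° → command heading 161.2°, groundspeed 170.7 kt

Leg 1: heading=217.2°, groundspeed=143.0 kt
Leg 2: heading=51.0°, groundspeed=178.7 kt
Leg 3: heading=278.6°, groundspeed=126.7 kt
Leg 4: heading=161.2°, groundspeed=170.7 kt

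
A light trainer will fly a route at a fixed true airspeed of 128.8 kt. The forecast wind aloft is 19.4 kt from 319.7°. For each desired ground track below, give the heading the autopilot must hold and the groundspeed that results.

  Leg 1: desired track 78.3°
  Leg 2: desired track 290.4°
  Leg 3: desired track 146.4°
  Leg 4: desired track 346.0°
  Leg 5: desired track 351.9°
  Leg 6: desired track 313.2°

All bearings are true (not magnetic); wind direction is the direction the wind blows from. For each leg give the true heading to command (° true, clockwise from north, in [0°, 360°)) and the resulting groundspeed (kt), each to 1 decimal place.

Leg 1: desired track 78.3°; wind correction -7.6° → command heading 70.7°, groundspeed 137.0 kt
Leg 2: desired track 290.4°; wind correction +4.2° → command heading 294.6°, groundspeed 111.5 kt
Leg 3: desired track 146.4°; wind correction +1.0° → command heading 147.4°, groundspeed 148.0 kt
Leg 4: desired track 346.0°; wind correction -3.8° → command heading 342.2°, groundspeed 111.1 kt
Leg 5: desired track 351.9°; wind correction -4.6° → command heading 347.3°, groundspeed 112.0 kt
Leg 6: desired track 313.2°; wind correction +1.0° → command heading 314.2°, groundspeed 109.5 kt

Leg 1: heading=70.7°, groundspeed=137.0 kt
Leg 2: heading=294.6°, groundspeed=111.5 kt
Leg 3: heading=147.4°, groundspeed=148.0 kt
Leg 4: heading=342.2°, groundspeed=111.1 kt
Leg 5: heading=347.3°, groundspeed=112.0 kt
Leg 6: heading=314.2°, groundspeed=109.5 kt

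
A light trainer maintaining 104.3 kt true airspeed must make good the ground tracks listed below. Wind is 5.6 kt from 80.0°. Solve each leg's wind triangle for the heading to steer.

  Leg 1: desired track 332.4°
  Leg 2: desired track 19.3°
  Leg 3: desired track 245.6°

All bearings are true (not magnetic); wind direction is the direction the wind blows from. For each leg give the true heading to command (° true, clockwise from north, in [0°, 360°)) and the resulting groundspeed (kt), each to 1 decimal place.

Leg 1: heading=335.3°, groundspeed=105.9 kt
Leg 2: heading=22.0°, groundspeed=101.4 kt
Leg 3: heading=244.8°, groundspeed=109.7 kt

Leg 1: desired track 332.4°; wind correction +2.9° → command heading 335.3°, groundspeed 105.9 kt
Leg 2: desired track 19.3°; wind correction +2.7° → command heading 22.0°, groundspeed 101.4 kt
Leg 3: desired track 245.6°; wind correction -0.8° → command heading 244.8°, groundspeed 109.7 kt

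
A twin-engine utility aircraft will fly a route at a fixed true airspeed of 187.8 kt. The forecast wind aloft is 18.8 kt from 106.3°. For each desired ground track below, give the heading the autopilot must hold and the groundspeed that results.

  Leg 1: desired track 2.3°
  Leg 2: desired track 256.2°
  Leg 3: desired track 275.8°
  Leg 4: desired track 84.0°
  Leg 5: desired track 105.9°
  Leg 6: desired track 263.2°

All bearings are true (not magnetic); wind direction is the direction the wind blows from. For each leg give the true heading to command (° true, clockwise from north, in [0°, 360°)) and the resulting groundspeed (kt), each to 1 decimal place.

Leg 1: desired track 2.3°; wind correction +5.6° → command heading 7.9°, groundspeed 191.5 kt
Leg 2: desired track 256.2°; wind correction -2.9° → command heading 253.3°, groundspeed 203.8 kt
Leg 3: desired track 275.8°; wind correction -1.0° → command heading 274.8°, groundspeed 206.3 kt
Leg 4: desired track 84.0°; wind correction +2.2° → command heading 86.2°, groundspeed 170.3 kt
Leg 5: desired track 105.9°; wind correction +0.0° → command heading 105.9°, groundspeed 169.0 kt
Leg 6: desired track 263.2°; wind correction -2.3° → command heading 260.9°, groundspeed 204.9 kt

Leg 1: heading=7.9°, groundspeed=191.5 kt
Leg 2: heading=253.3°, groundspeed=203.8 kt
Leg 3: heading=274.8°, groundspeed=206.3 kt
Leg 4: heading=86.2°, groundspeed=170.3 kt
Leg 5: heading=105.9°, groundspeed=169.0 kt
Leg 6: heading=260.9°, groundspeed=204.9 kt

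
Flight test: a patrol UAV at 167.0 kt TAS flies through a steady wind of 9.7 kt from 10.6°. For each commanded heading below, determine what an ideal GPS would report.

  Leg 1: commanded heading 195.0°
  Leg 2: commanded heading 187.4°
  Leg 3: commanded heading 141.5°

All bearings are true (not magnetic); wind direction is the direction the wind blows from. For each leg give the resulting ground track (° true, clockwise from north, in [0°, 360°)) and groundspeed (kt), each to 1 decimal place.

Leg 1: track=194.8°, groundspeed=176.7 kt
Leg 2: track=187.6°, groundspeed=176.7 kt
Leg 3: track=143.9°, groundspeed=173.5 kt

Leg 1: heading 195.0°; drift -0.2° → track 194.8°, groundspeed 176.7 kt
Leg 2: heading 187.4°; drift +0.2° → track 187.6°, groundspeed 176.7 kt
Leg 3: heading 141.5°; drift +2.4° → track 143.9°, groundspeed 173.5 kt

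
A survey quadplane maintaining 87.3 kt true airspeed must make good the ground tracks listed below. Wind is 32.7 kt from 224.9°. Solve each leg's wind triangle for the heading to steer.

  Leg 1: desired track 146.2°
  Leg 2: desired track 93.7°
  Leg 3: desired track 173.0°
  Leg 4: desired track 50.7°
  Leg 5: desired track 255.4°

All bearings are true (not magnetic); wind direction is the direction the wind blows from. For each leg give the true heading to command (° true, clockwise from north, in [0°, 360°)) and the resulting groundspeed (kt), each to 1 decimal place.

Leg 1: heading=167.7°, groundspeed=74.8 kt
Leg 2: heading=110.1°, groundspeed=105.3 kt
Leg 3: heading=190.1°, groundspeed=63.2 kt
Leg 4: heading=52.9°, groundspeed=119.8 kt
Leg 5: heading=244.4°, groundspeed=57.5 kt

Leg 1: desired track 146.2°; wind correction +21.5° → command heading 167.7°, groundspeed 74.8 kt
Leg 2: desired track 93.7°; wind correction +16.4° → command heading 110.1°, groundspeed 105.3 kt
Leg 3: desired track 173.0°; wind correction +17.1° → command heading 190.1°, groundspeed 63.2 kt
Leg 4: desired track 50.7°; wind correction +2.2° → command heading 52.9°, groundspeed 119.8 kt
Leg 5: desired track 255.4°; wind correction -11.0° → command heading 244.4°, groundspeed 57.5 kt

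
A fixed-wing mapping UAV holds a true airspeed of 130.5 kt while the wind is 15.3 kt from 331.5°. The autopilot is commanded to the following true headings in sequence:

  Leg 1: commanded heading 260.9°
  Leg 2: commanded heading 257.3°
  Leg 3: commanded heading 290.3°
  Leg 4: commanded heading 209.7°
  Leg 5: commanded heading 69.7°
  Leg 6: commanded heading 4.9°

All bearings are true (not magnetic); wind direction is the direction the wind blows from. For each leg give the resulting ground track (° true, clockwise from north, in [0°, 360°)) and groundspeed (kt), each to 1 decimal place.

Leg 1: heading 260.9°; drift -6.6° → track 254.3°, groundspeed 126.2 kt
Leg 2: heading 257.3°; drift -6.6° → track 250.7°, groundspeed 127.2 kt
Leg 3: heading 290.3°; drift -4.8° → track 285.5°, groundspeed 119.4 kt
Leg 4: heading 209.7°; drift -5.4° → track 204.3°, groundspeed 139.2 kt
Leg 5: heading 69.7°; drift +6.5° → track 76.2°, groundspeed 133.5 kt
Leg 6: heading 4.9°; drift +4.1° → track 9.0°, groundspeed 118.0 kt

Leg 1: track=254.3°, groundspeed=126.2 kt
Leg 2: track=250.7°, groundspeed=127.2 kt
Leg 3: track=285.5°, groundspeed=119.4 kt
Leg 4: track=204.3°, groundspeed=139.2 kt
Leg 5: track=76.2°, groundspeed=133.5 kt
Leg 6: track=9.0°, groundspeed=118.0 kt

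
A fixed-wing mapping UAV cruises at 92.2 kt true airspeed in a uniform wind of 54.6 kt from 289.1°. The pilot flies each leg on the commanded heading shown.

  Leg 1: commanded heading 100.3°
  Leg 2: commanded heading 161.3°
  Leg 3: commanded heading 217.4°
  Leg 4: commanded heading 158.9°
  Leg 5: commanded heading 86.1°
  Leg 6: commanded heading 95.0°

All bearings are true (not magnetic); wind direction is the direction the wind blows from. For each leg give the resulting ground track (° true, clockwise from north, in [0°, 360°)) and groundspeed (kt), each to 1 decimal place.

Leg 1: track=103.6°, groundspeed=146.4 kt
Leg 2: track=142.4°, groundspeed=132.9 kt
Leg 3: track=182.8°, groundspeed=91.2 kt
Leg 4: track=140.8°, groundspeed=134.1 kt
Leg 5: track=94.6°, groundspeed=144.0 kt
Leg 6: track=100.2°, groundspeed=145.8 kt

Leg 1: heading 100.3°; drift +3.3° → track 103.6°, groundspeed 146.4 kt
Leg 2: heading 161.3°; drift -18.9° → track 142.4°, groundspeed 132.9 kt
Leg 3: heading 217.4°; drift -34.6° → track 182.8°, groundspeed 91.2 kt
Leg 4: heading 158.9°; drift -18.1° → track 140.8°, groundspeed 134.1 kt
Leg 5: heading 86.1°; drift +8.5° → track 94.6°, groundspeed 144.0 kt
Leg 6: heading 95.0°; drift +5.2° → track 100.2°, groundspeed 145.8 kt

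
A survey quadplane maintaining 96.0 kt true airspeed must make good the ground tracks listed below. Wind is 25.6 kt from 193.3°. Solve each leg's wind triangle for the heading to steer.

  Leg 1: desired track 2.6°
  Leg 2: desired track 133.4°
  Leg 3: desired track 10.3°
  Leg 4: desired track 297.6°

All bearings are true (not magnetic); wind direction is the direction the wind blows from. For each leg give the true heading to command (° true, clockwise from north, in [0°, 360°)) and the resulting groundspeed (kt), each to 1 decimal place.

Leg 1: desired track 2.6°; wind correction -2.8° → command heading 359.8°, groundspeed 121.0 kt
Leg 2: desired track 133.4°; wind correction +13.3° → command heading 146.7°, groundspeed 80.6 kt
Leg 3: desired track 10.3°; wind correction -0.8° → command heading 9.5°, groundspeed 121.6 kt
Leg 4: desired track 297.6°; wind correction -15.0° → command heading 282.6°, groundspeed 99.1 kt

Leg 1: heading=359.8°, groundspeed=121.0 kt
Leg 2: heading=146.7°, groundspeed=80.6 kt
Leg 3: heading=9.5°, groundspeed=121.6 kt
Leg 4: heading=282.6°, groundspeed=99.1 kt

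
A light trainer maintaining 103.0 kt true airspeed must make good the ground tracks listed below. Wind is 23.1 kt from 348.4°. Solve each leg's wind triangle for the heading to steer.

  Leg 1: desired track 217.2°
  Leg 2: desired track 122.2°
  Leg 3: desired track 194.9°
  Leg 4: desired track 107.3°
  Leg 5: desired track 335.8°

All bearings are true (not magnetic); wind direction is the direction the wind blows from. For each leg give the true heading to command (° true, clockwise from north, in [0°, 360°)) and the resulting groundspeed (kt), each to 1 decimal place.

Leg 1: heading=226.9°, groundspeed=116.7 kt
Leg 2: heading=112.9°, groundspeed=117.6 kt
Leg 3: heading=200.6°, groundspeed=123.2 kt
Leg 4: heading=96.0°, groundspeed=112.2 kt
Leg 5: heading=338.6°, groundspeed=80.3 kt

Leg 1: desired track 217.2°; wind correction +9.7° → command heading 226.9°, groundspeed 116.7 kt
Leg 2: desired track 122.2°; wind correction -9.3° → command heading 112.9°, groundspeed 117.6 kt
Leg 3: desired track 194.9°; wind correction +5.7° → command heading 200.6°, groundspeed 123.2 kt
Leg 4: desired track 107.3°; wind correction -11.3° → command heading 96.0°, groundspeed 112.2 kt
Leg 5: desired track 335.8°; wind correction +2.8° → command heading 338.6°, groundspeed 80.3 kt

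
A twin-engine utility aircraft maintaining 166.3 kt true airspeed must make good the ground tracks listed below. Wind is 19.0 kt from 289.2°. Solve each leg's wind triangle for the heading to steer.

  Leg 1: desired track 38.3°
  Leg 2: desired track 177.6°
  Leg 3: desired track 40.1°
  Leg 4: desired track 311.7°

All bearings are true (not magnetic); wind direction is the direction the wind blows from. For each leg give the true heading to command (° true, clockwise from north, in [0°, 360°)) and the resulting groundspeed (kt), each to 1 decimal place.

Leg 1: desired track 38.3°; wind correction -6.2° → command heading 32.1°, groundspeed 171.5 kt
Leg 2: desired track 177.6°; wind correction +6.1° → command heading 183.7°, groundspeed 172.4 kt
Leg 3: desired track 40.1°; wind correction -6.1° → command heading 34.0°, groundspeed 172.1 kt
Leg 4: desired track 311.7°; wind correction -2.5° → command heading 309.2°, groundspeed 148.6 kt

Leg 1: heading=32.1°, groundspeed=171.5 kt
Leg 2: heading=183.7°, groundspeed=172.4 kt
Leg 3: heading=34.0°, groundspeed=172.1 kt
Leg 4: heading=309.2°, groundspeed=148.6 kt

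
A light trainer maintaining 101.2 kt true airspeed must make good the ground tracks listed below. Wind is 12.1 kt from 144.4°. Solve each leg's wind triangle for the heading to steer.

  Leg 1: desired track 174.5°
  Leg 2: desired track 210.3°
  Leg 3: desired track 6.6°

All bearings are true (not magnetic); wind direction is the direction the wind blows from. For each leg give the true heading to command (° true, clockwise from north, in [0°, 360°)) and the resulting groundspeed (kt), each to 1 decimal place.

Leg 1: heading=171.1°, groundspeed=90.5 kt
Leg 2: heading=204.0°, groundspeed=95.7 kt
Leg 3: heading=11.2°, groundspeed=109.8 kt

Leg 1: desired track 174.5°; wind correction -3.4° → command heading 171.1°, groundspeed 90.5 kt
Leg 2: desired track 210.3°; wind correction -6.3° → command heading 204.0°, groundspeed 95.7 kt
Leg 3: desired track 6.6°; wind correction +4.6° → command heading 11.2°, groundspeed 109.8 kt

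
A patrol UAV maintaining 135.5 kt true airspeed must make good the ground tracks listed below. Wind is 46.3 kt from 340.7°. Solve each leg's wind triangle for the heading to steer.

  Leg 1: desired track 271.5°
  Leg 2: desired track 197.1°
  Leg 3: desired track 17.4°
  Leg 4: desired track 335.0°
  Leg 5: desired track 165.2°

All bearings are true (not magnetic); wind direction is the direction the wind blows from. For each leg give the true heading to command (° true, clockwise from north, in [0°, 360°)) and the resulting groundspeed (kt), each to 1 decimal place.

Leg 1: heading=290.1°, groundspeed=112.0 kt
Leg 2: heading=208.8°, groundspeed=170.0 kt
Leg 3: heading=5.6°, groundspeed=95.5 kt
Leg 4: heading=336.9°, groundspeed=89.4 kt
Leg 5: heading=166.7°, groundspeed=181.6 kt

Leg 1: desired track 271.5°; wind correction +18.6° → command heading 290.1°, groundspeed 112.0 kt
Leg 2: desired track 197.1°; wind correction +11.7° → command heading 208.8°, groundspeed 170.0 kt
Leg 3: desired track 17.4°; wind correction -11.8° → command heading 5.6°, groundspeed 95.5 kt
Leg 4: desired track 335.0°; wind correction +1.9° → command heading 336.9°, groundspeed 89.4 kt
Leg 5: desired track 165.2°; wind correction +1.5° → command heading 166.7°, groundspeed 181.6 kt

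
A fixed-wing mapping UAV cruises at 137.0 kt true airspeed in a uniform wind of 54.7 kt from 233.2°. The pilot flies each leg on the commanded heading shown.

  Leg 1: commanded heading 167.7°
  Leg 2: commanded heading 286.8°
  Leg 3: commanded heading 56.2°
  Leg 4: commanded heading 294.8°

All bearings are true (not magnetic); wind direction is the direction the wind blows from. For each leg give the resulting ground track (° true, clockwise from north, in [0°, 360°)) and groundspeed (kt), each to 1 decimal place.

Leg 1: track=144.2°, groundspeed=124.7 kt
Leg 2: track=309.6°, groundspeed=113.4 kt
Leg 3: track=55.3°, groundspeed=191.6 kt
Leg 4: track=318.2°, groundspeed=121.0 kt

Leg 1: heading 167.7°; drift -23.5° → track 144.2°, groundspeed 124.7 kt
Leg 2: heading 286.8°; drift +22.8° → track 309.6°, groundspeed 113.4 kt
Leg 3: heading 56.2°; drift -0.9° → track 55.3°, groundspeed 191.6 kt
Leg 4: heading 294.8°; drift +23.4° → track 318.2°, groundspeed 121.0 kt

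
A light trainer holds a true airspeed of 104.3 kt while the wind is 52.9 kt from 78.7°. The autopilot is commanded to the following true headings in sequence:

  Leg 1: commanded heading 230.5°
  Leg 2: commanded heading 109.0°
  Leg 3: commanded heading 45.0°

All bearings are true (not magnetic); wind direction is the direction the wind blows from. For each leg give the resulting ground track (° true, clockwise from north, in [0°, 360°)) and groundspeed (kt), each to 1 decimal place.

Leg 1: heading 230.5°; drift +9.4° → track 239.9°, groundspeed 153.0 kt
Leg 2: heading 109.0°; drift +24.5° → track 133.5°, groundspeed 64.4 kt
Leg 3: heading 45.0°; drift -26.0° → track 19.0°, groundspeed 67.1 kt

Leg 1: track=239.9°, groundspeed=153.0 kt
Leg 2: track=133.5°, groundspeed=64.4 kt
Leg 3: track=19.0°, groundspeed=67.1 kt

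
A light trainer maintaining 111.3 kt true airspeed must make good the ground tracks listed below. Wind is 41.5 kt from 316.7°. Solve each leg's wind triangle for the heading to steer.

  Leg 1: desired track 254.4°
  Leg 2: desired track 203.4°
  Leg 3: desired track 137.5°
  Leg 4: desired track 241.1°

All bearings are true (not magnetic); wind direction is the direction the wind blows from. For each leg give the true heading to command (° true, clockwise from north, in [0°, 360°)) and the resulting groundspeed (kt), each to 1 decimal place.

Leg 1: desired track 254.4°; wind correction +19.3° → command heading 273.7°, groundspeed 85.8 kt
Leg 2: desired track 203.4°; wind correction +20.0° → command heading 223.4°, groundspeed 121.0 kt
Leg 3: desired track 137.5°; wind correction +0.3° → command heading 137.8°, groundspeed 152.8 kt
Leg 4: desired track 241.1°; wind correction +21.2° → command heading 262.3°, groundspeed 93.5 kt

Leg 1: heading=273.7°, groundspeed=85.8 kt
Leg 2: heading=223.4°, groundspeed=121.0 kt
Leg 3: heading=137.8°, groundspeed=152.8 kt
Leg 4: heading=262.3°, groundspeed=93.5 kt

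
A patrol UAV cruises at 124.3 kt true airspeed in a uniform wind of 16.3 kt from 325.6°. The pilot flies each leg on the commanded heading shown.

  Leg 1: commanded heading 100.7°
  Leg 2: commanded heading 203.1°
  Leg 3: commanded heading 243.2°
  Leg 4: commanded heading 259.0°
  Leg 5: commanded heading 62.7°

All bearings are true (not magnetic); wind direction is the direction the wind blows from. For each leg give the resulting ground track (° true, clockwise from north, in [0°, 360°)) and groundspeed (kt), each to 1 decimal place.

Leg 1: track=105.5°, groundspeed=136.3 kt
Leg 2: track=197.2°, groundspeed=133.8 kt
Leg 3: track=235.7°, groundspeed=123.2 kt
Leg 4: track=251.8°, groundspeed=118.8 kt
Leg 5: track=70.0°, groundspeed=127.3 kt

Leg 1: heading 100.7°; drift +4.8° → track 105.5°, groundspeed 136.3 kt
Leg 2: heading 203.1°; drift -5.9° → track 197.2°, groundspeed 133.8 kt
Leg 3: heading 243.2°; drift -7.5° → track 235.7°, groundspeed 123.2 kt
Leg 4: heading 259.0°; drift -7.2° → track 251.8°, groundspeed 118.8 kt
Leg 5: heading 62.7°; drift +7.3° → track 70.0°, groundspeed 127.3 kt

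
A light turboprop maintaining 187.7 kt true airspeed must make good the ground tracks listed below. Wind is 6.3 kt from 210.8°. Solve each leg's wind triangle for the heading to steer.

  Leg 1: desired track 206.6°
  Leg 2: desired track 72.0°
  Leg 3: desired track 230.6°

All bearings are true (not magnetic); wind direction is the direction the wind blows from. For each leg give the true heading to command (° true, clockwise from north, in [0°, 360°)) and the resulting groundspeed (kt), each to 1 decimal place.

Leg 1: heading=206.7°, groundspeed=181.4 kt
Leg 2: heading=73.3°, groundspeed=192.4 kt
Leg 3: heading=229.9°, groundspeed=181.8 kt

Leg 1: desired track 206.6°; wind correction +0.1° → command heading 206.7°, groundspeed 181.4 kt
Leg 2: desired track 72.0°; wind correction +1.3° → command heading 73.3°, groundspeed 192.4 kt
Leg 3: desired track 230.6°; wind correction -0.7° → command heading 229.9°, groundspeed 181.8 kt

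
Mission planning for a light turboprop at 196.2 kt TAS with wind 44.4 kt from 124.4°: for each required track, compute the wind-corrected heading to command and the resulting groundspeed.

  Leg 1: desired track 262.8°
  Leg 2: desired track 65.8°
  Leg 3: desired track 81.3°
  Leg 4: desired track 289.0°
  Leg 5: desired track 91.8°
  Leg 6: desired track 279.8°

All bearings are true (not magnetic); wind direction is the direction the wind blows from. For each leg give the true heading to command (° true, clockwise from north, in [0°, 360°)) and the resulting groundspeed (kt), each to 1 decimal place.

Leg 1: heading=254.2°, groundspeed=227.2 kt
Leg 2: heading=76.9°, groundspeed=169.4 kt
Leg 3: heading=90.2°, groundspeed=161.4 kt
Leg 4: heading=285.6°, groundspeed=238.7 kt
Leg 5: heading=98.8°, groundspeed=157.3 kt
Leg 6: heading=274.4°, groundspeed=235.7 kt

Leg 1: desired track 262.8°; wind correction -8.6° → command heading 254.2°, groundspeed 227.2 kt
Leg 2: desired track 65.8°; wind correction +11.1° → command heading 76.9°, groundspeed 169.4 kt
Leg 3: desired track 81.3°; wind correction +8.9° → command heading 90.2°, groundspeed 161.4 kt
Leg 4: desired track 289.0°; wind correction -3.4° → command heading 285.6°, groundspeed 238.7 kt
Leg 5: desired track 91.8°; wind correction +7.0° → command heading 98.8°, groundspeed 157.3 kt
Leg 6: desired track 279.8°; wind correction -5.4° → command heading 274.4°, groundspeed 235.7 kt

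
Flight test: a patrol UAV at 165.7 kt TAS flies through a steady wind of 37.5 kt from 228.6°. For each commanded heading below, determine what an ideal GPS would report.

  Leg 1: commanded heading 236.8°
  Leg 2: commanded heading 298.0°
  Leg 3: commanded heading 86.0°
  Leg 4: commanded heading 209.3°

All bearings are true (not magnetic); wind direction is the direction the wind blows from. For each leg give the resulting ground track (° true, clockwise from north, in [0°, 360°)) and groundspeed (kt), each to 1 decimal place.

Leg 1: track=239.2°, groundspeed=128.7 kt
Leg 2: track=311.0°, groundspeed=156.5 kt
Leg 3: track=79.4°, groundspeed=196.8 kt
Leg 4: track=203.9°, groundspeed=130.9 kt

Leg 1: heading 236.8°; drift +2.4° → track 239.2°, groundspeed 128.7 kt
Leg 2: heading 298.0°; drift +13.0° → track 311.0°, groundspeed 156.5 kt
Leg 3: heading 86.0°; drift -6.6° → track 79.4°, groundspeed 196.8 kt
Leg 4: heading 209.3°; drift -5.4° → track 203.9°, groundspeed 130.9 kt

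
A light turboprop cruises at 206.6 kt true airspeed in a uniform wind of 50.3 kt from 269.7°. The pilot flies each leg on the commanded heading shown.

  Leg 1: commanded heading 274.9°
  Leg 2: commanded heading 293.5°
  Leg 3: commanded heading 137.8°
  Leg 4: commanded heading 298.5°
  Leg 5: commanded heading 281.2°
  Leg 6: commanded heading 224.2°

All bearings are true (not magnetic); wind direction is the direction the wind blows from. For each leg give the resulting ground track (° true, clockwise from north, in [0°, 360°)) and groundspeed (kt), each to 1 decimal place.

Leg 1: heading 274.9°; drift +1.7° → track 276.6°, groundspeed 156.6 kt
Leg 2: heading 293.5°; drift +7.2° → track 300.7°, groundspeed 161.9 kt
Leg 3: heading 137.8°; drift -8.9° → track 128.9°, groundspeed 243.1 kt
Leg 4: heading 298.5°; drift +8.5° → track 307.0°, groundspeed 164.3 kt
Leg 5: heading 281.2°; drift +3.6° → track 284.8°, groundspeed 157.6 kt
Leg 6: heading 224.2°; drift -11.8° → track 212.4°, groundspeed 175.1 kt

Leg 1: track=276.6°, groundspeed=156.6 kt
Leg 2: track=300.7°, groundspeed=161.9 kt
Leg 3: track=128.9°, groundspeed=243.1 kt
Leg 4: track=307.0°, groundspeed=164.3 kt
Leg 5: track=284.8°, groundspeed=157.6 kt
Leg 6: track=212.4°, groundspeed=175.1 kt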